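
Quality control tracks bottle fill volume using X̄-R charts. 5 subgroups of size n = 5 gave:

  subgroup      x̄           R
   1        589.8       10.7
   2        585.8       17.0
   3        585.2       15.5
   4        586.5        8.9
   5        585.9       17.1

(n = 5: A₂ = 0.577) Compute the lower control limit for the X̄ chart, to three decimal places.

X̄̄ = (589.8 + 585.8 + 585.2 + 586.5 + 585.9) / 5 = 2933.2000 / 5 = 586.6400
R̄ = (10.7 + 17.0 + 15.5 + 8.9 + 17.1) / 5 = 69.2000 / 5 = 13.8400
LCL = X̄̄ − A₂·R̄ = 586.6400 − 0.577 × 13.8400 = 578.6543

578.654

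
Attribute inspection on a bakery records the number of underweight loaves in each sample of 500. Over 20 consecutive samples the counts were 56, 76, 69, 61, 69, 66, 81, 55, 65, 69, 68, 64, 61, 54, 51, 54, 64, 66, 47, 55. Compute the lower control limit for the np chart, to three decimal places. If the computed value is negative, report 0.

p̄ = Σdᵢ / (k·n) = 1251 / (20 × 500) = 0.12510
LCL = np̄ − 3·√(np̄(1−p̄)) = 62.5500 − 3 × 7.3976 = 40.3571

40.357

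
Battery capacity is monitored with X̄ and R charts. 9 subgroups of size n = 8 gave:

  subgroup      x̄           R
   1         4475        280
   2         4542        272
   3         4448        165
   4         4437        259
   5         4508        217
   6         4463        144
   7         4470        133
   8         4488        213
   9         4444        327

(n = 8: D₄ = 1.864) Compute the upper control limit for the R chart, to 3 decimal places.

R̄ = (280 + 272 + 165 + 259 + 217 + 144 + 133 + 213 + 327) / 9 = 2010.0000 / 9 = 223.3333
UCL_R = D₄·R̄ = 1.864 × 223.3333 = 416.2933

416.293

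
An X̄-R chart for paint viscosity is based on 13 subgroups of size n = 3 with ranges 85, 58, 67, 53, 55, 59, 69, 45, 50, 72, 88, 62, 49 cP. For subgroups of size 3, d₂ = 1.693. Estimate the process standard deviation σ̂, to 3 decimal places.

36.894

R̄ = (85 + 58 + 67 + 53 + 55 + 59 + 69 + 45 + 50 + 72 + 88 + 62 + 49) / 13 = 62.4615
σ̂ = R̄ / d₂ = 62.4615 / 1.693 = 36.8940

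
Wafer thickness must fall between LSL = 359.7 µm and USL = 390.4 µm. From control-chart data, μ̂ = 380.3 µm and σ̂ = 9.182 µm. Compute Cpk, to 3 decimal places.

0.367

Cpu = (USL − μ̂) / (3σ̂) = (390.4 − 380.3) / (3 × 9.182) = 0.3667; Cpl = (μ̂ − LSL) / (3σ̂) = (380.3 − 359.7) / (3 × 9.182) = 0.7478; Cpk = min(Cpu, Cpl) = 0.3667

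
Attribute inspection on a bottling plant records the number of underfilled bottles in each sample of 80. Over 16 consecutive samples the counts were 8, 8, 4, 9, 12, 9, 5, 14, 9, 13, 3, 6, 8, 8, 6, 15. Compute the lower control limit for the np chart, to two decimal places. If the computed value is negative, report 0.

0.27

p̄ = Σdᵢ / (k·n) = 137 / (16 × 80) = 0.10703
LCL = np̄ − 3·√(np̄(1−p̄)) = 8.5625 − 3 × 2.7651 = 0.2671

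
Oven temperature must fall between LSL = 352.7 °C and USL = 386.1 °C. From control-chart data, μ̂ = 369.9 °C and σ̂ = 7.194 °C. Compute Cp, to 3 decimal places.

0.774

Cp = (USL − LSL) / (6σ̂) = (386.1 − 352.7) / (6 × 7.194) = 33.4000 / 43.1640 = 0.7738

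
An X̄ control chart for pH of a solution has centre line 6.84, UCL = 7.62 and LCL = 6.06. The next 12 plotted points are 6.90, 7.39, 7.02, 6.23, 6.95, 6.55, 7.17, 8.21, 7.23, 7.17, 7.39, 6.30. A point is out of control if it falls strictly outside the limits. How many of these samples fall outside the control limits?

Compare each point to [6.06, 7.62]: sample 8 = 8.21 > UCL.

1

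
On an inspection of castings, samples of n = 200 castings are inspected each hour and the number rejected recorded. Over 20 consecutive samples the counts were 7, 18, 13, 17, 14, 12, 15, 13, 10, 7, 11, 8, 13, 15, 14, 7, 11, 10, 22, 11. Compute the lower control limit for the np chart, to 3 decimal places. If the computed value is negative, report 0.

2.169

p̄ = Σdᵢ / (k·n) = 248 / (20 × 200) = 0.06200
LCL = np̄ − 3·√(np̄(1−p̄)) = 12.4000 − 3 × 3.4105 = 2.1686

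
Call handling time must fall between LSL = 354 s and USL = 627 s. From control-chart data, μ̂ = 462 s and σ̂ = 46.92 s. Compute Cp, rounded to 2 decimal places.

0.97

Cp = (USL − LSL) / (6σ̂) = (627 − 354) / (6 × 46.92) = 273.0000 / 281.5200 = 0.9697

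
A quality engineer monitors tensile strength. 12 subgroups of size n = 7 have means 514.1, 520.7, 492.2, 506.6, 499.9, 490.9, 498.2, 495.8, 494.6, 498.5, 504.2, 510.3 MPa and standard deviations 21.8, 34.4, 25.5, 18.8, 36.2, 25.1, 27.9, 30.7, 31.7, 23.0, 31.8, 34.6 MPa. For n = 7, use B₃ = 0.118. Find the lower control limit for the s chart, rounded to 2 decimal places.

3.36

s̄ = (21.8 + 34.4 + 25.5 + 18.8 + 36.2 + 25.1 + 27.9 + 30.7 + 31.7 + 23.0 + 31.8 + 34.6) / 12 = 28.4583
LCL_s = B₃·s̄ = 0.118 × 28.4583 = 3.3581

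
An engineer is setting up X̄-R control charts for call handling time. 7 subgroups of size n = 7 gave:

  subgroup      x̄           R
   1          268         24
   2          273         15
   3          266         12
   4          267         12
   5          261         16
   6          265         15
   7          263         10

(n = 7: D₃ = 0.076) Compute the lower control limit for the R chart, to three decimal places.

1.129

R̄ = (24 + 15 + 12 + 12 + 16 + 15 + 10) / 7 = 104.0000 / 7 = 14.8571
LCL_R = D₃·R̄ = 0.076 × 14.8571 = 1.1291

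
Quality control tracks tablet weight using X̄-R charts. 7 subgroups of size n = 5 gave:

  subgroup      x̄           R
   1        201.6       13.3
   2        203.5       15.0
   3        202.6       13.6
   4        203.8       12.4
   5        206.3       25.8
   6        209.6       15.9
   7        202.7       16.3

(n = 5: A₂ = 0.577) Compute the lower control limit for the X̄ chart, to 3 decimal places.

X̄̄ = (201.6 + 203.5 + 202.6 + 203.8 + 206.3 + 209.6 + 202.7) / 7 = 1430.1000 / 7 = 204.3000
R̄ = (13.3 + 15.0 + 13.6 + 12.4 + 25.8 + 15.9 + 16.3) / 7 = 112.3000 / 7 = 16.0429
LCL = X̄̄ − A₂·R̄ = 204.3000 − 0.577 × 16.0429 = 195.0433

195.043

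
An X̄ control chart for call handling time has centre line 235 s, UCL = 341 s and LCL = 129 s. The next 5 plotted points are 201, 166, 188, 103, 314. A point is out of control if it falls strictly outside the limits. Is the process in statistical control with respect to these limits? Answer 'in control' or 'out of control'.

Compare each point to [129, 341]: sample 4 = 103 < LCL.

out of control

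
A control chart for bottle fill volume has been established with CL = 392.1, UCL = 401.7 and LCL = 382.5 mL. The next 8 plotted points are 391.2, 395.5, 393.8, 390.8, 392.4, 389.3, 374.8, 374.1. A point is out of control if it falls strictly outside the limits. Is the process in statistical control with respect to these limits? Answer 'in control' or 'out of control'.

out of control

Compare each point to [382.5, 401.7]: sample 7 = 374.8 < LCL; sample 8 = 374.1 < LCL.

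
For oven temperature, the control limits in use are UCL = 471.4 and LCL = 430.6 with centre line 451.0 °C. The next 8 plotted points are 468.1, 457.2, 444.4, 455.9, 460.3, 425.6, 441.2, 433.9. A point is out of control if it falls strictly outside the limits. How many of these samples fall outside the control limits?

Compare each point to [430.6, 471.4]: sample 6 = 425.6 < LCL.

1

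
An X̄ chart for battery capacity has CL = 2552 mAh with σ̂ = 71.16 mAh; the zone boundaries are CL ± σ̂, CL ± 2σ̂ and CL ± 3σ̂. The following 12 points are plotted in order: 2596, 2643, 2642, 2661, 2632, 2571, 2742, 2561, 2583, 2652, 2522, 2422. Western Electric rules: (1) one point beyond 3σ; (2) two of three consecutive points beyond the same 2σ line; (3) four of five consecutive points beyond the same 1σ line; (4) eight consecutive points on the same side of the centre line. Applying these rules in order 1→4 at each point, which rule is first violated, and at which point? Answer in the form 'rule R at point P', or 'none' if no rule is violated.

rule 3 at point 5

Zone of each point (C = within 1σ̂, B = 1σ̂–2σ̂, A = 2σ̂–3σ̂, * = beyond 3σ̂; sign = side of CL): 1:+C, 2:+B, 3:+B, 4:+B, 5:+B, 6:+C, 7:+A, 8:+C, 9:+C, 10:+B, 11:-C, 12:-B
Rule 3 (four of five consecutive points beyond the same 1σ limit) is satisfied at point 5.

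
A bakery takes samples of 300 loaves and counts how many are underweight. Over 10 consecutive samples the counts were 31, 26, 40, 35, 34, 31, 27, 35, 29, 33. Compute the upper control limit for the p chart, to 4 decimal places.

0.1605

p̄ = Σdᵢ / (k·n) = 321 / (10 × 300) = 0.10700
UCL = p̄ + 3·√(p̄(1−p̄)/n) = 0.10700 + 3 × √(0.10700×0.89300/300) = 0.10700 + 3 × 0.01785 = 0.16054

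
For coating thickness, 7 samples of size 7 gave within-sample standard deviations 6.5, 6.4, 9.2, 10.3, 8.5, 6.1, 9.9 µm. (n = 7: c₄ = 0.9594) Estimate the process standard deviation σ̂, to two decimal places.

8.47

s̄ = (6.5 + 6.4 + 9.2 + 10.3 + 8.5 + 6.1 + 9.9) / 7 = 8.1286
σ̂ = s̄ / c₄ = 8.1286 / 0.9594 = 8.4726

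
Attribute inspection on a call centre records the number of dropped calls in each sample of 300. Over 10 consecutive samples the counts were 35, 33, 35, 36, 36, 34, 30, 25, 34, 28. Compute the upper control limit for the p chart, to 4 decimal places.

p̄ = Σdᵢ / (k·n) = 326 / (10 × 300) = 0.10867
UCL = p̄ + 3·√(p̄(1−p̄)/n) = 0.10867 + 3 × √(0.10867×0.89133/300) = 0.10867 + 3 × 0.01797 = 0.16257

0.1626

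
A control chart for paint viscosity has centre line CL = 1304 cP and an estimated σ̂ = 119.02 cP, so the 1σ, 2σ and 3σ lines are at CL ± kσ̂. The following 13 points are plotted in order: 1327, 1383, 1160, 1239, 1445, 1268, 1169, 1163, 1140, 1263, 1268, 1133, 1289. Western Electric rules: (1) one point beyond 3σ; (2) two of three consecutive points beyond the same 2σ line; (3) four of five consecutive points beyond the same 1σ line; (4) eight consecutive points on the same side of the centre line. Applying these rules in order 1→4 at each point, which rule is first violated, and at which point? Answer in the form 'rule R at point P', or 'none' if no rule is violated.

Zone of each point (C = within 1σ̂, B = 1σ̂–2σ̂, A = 2σ̂–3σ̂, * = beyond 3σ̂; sign = side of CL): 1:+C, 2:+C, 3:-B, 4:-C, 5:+B, 6:-C, 7:-B, 8:-B, 9:-B, 10:-C, 11:-C, 12:-B, 13:-C
Rule 4 (eight consecutive points on the same side of the centre line) is satisfied at point 13.

rule 4 at point 13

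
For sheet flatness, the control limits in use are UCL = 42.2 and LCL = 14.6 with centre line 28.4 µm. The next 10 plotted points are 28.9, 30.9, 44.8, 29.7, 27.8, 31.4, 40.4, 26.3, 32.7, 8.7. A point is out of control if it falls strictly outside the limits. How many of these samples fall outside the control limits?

2

Compare each point to [14.6, 42.2]: sample 3 = 44.8 > UCL; sample 10 = 8.7 < LCL.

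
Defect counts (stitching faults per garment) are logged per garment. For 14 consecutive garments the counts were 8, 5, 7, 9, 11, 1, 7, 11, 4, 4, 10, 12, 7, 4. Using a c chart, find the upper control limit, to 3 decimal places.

c̄ = (8 + 5 + 7 + 9 + 11 + 1 + 7 + 11 + 4 + 4 + 10 + 12 + 7 + 4) / 14 = 100 / 14 = 7.1429
UCL = c̄ + 3√c̄ = 7.1429 + 3 × √7.1429 = 7.1429 + 3 × 2.6726 = 15.1607

15.161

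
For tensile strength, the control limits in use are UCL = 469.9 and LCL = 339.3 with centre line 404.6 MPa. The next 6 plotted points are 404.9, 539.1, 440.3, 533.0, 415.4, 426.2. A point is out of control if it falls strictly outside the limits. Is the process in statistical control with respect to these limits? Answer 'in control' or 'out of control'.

out of control

Compare each point to [339.3, 469.9]: sample 2 = 539.1 > UCL; sample 4 = 533.0 > UCL.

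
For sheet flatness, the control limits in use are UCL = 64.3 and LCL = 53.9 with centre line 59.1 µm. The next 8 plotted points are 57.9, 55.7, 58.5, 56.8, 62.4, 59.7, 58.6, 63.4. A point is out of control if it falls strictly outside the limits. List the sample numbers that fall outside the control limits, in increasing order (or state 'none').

All 8 points lie within [53.9, 64.3].

none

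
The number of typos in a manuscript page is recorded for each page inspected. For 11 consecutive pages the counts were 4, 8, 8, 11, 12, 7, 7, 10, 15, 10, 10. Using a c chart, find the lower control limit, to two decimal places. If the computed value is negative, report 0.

0.14

c̄ = (4 + 8 + 8 + 11 + 12 + 7 + 7 + 10 + 15 + 10 + 10) / 11 = 102 / 11 = 9.2727
LCL = c̄ − 3√c̄ = 9.2727 − 3 × 3.0451 = 0.1374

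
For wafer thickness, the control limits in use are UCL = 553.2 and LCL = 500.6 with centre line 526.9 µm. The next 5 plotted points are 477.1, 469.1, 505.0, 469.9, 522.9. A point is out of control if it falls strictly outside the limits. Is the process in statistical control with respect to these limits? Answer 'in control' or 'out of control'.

Compare each point to [500.6, 553.2]: sample 1 = 477.1 < LCL; sample 2 = 469.1 < LCL; sample 4 = 469.9 < LCL.

out of control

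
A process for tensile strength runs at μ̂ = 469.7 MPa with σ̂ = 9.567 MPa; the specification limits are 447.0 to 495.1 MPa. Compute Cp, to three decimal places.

0.838

Cp = (USL − LSL) / (6σ̂) = (495.1 − 447.0) / (6 × 9.567) = 48.1000 / 57.4020 = 0.8379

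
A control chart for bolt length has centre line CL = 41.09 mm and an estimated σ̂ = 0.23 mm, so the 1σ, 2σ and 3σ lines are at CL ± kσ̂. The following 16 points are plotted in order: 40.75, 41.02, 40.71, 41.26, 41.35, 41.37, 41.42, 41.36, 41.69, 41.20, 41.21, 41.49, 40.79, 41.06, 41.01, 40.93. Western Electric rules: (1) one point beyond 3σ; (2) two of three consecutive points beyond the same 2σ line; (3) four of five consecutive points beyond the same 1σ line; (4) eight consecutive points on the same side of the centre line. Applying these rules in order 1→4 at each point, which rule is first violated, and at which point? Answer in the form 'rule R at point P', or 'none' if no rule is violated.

Zone of each point (C = within 1σ̂, B = 1σ̂–2σ̂, A = 2σ̂–3σ̂, * = beyond 3σ̂; sign = side of CL): 1:-B, 2:-C, 3:-B, 4:+C, 5:+B, 6:+B, 7:+B, 8:+B, 9:+A, 10:+C, 11:+C, 12:+B, 13:-B, 14:-C, 15:-C, 16:-C
Rule 3 (four of five consecutive points beyond the same 1σ limit) is satisfied at point 8.

rule 3 at point 8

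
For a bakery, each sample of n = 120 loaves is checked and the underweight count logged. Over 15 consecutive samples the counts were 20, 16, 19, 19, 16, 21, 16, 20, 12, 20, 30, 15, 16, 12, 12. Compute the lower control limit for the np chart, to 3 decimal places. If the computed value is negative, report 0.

p̄ = Σdᵢ / (k·n) = 264 / (15 × 120) = 0.14667
LCL = np̄ − 3·√(np̄(1−p̄)) = 17.6000 − 3 × 3.8754 = 5.9738

5.974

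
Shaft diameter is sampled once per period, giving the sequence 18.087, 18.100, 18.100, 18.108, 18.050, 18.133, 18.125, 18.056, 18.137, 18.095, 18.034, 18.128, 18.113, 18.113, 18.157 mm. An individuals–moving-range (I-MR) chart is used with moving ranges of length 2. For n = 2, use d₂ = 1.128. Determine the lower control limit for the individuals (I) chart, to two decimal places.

X̄ = (18.087 + 18.100 + 18.100 + 18.108 + 18.050 + 18.133 + 18.125 + 18.056 + 18.137 + 18.095 + 18.034 + 18.128 + 18.113 + 18.113 + 18.157) / 15 = 18.1024
Moving ranges: 0.013, 0.000, 0.008, 0.058, 0.083, 0.008, 0.069, 0.081, 0.042, 0.061, 0.094, 0.015, 0.000, 0.044; M̄R̄ = 0.5760 / 14 = 0.0411
LCL = X̄ − 3·M̄R̄/d₂ = 18.1024 − 3 × 0.0411 / 1.128 = 17.9930

17.99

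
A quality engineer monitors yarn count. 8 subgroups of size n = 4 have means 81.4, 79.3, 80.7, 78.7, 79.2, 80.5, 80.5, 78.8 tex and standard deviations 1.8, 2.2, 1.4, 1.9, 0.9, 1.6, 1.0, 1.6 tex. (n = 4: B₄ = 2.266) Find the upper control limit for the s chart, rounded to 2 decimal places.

s̄ = (1.8 + 2.2 + 1.4 + 1.9 + 0.9 + 1.6 + 1.0 + 1.6) / 8 = 1.5500
UCL_s = B₄·s̄ = 2.266 × 1.5500 = 3.5123

3.51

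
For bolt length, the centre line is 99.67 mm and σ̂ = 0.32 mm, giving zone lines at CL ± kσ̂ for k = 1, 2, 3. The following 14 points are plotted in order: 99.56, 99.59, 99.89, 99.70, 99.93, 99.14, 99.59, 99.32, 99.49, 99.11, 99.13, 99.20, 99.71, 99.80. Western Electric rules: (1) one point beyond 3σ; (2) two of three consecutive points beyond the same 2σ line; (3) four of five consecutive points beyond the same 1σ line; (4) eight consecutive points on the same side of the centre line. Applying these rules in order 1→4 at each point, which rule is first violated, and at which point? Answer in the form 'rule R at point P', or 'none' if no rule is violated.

Zone of each point (C = within 1σ̂, B = 1σ̂–2σ̂, A = 2σ̂–3σ̂, * = beyond 3σ̂; sign = side of CL): 1:-C, 2:-C, 3:+C, 4:+C, 5:+C, 6:-B, 7:-C, 8:-B, 9:-C, 10:-B, 11:-B, 12:-B, 13:+C, 14:+C
Rule 3 (four of five consecutive points beyond the same 1σ limit) is satisfied at point 12.

rule 3 at point 12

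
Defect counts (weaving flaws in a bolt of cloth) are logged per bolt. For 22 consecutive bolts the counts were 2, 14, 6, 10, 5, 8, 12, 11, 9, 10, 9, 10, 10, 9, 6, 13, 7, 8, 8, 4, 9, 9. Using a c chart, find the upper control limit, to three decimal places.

17.384

c̄ = (2 + 14 + 6 + 10 + 5 + 8 + 12 + 11 + 9 + 10 + 9 + 10 + 10 + 9 + 6 + 13 + 7 + 8 + 8 + 4 + 9 + 9) / 22 = 189 / 22 = 8.5909
UCL = c̄ + 3√c̄ = 8.5909 + 3 × √8.5909 = 8.5909 + 3 × 2.9310 = 17.3840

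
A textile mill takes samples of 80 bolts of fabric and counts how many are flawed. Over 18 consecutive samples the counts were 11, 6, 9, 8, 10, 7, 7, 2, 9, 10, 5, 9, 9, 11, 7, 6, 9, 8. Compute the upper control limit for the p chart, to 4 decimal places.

0.1996

p̄ = Σdᵢ / (k·n) = 143 / (18 × 80) = 0.09931
UCL = p̄ + 3·√(p̄(1−p̄)/n) = 0.09931 + 3 × √(0.09931×0.90069/80) = 0.09931 + 3 × 0.03344 = 0.19962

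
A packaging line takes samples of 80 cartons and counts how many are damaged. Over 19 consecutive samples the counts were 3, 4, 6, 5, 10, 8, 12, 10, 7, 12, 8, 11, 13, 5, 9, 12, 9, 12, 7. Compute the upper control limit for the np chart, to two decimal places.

16.88

p̄ = Σdᵢ / (k·n) = 163 / (19 × 80) = 0.10724
UCL = np̄ + 3·√(np̄(1−p̄)) = 8.5789 + 3 × √(8.5789×0.89276) = 8.5789 + 3 × 2.7675 = 16.8814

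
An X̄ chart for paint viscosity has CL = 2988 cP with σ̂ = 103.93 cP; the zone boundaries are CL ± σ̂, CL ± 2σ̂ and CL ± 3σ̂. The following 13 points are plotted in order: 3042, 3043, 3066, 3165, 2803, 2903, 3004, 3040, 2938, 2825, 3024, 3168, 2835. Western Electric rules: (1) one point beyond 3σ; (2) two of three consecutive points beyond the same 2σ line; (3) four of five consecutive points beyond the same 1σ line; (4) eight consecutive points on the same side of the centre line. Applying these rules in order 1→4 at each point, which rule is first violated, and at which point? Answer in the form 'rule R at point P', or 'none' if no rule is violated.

none

Zone of each point (C = within 1σ̂, B = 1σ̂–2σ̂, A = 2σ̂–3σ̂, * = beyond 3σ̂; sign = side of CL): 1:+C, 2:+C, 3:+C, 4:+B, 5:-B, 6:-C, 7:+C, 8:+C, 9:-C, 10:-B, 11:+C, 12:+B, 13:-B
No rule fires across all 13 points.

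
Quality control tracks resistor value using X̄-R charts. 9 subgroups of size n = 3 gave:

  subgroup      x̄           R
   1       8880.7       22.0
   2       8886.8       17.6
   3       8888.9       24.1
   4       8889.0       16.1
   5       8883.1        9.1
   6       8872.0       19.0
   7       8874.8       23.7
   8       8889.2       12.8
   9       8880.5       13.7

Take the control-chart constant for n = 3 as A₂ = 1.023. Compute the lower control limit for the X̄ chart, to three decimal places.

8864.807

X̄̄ = (8880.7 + 8886.8 + 8888.9 + 8889.0 + 8883.1 + 8872.0 + 8874.8 + 8889.2 + 8880.5) / 9 = 79945.0000 / 9 = 8882.7778
R̄ = (22.0 + 17.6 + 24.1 + 16.1 + 9.1 + 19.0 + 23.7 + 12.8 + 13.7) / 9 = 158.1000 / 9 = 17.5667
LCL = X̄̄ − A₂·R̄ = 8882.7778 − 1.023 × 17.5667 = 8864.8071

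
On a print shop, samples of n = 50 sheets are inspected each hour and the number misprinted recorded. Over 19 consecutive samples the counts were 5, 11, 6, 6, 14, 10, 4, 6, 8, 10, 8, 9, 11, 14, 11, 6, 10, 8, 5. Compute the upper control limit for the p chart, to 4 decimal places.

p̄ = Σdᵢ / (k·n) = 162 / (19 × 50) = 0.17053
UCL = p̄ + 3·√(p̄(1−p̄)/n) = 0.17053 + 3 × √(0.17053×0.82947/50) = 0.17053 + 3 × 0.05319 = 0.33009

0.3301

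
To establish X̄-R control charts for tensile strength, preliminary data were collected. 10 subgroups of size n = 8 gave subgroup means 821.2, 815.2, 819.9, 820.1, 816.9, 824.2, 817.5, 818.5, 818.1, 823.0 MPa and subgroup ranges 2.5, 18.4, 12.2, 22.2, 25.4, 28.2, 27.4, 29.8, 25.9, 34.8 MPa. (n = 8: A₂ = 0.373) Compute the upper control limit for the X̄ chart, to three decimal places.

827.920

X̄̄ = (821.2 + 815.2 + 819.9 + 820.1 + 816.9 + 824.2 + 817.5 + 818.5 + 818.1 + 823.0) / 10 = 8194.6000 / 10 = 819.4600
R̄ = (2.5 + 18.4 + 12.2 + 22.2 + 25.4 + 28.2 + 27.4 + 29.8 + 25.9 + 34.8) / 10 = 226.8000 / 10 = 22.6800
UCL = X̄̄ + A₂·R̄ = 819.4600 + 0.373 × 22.6800 = 827.9196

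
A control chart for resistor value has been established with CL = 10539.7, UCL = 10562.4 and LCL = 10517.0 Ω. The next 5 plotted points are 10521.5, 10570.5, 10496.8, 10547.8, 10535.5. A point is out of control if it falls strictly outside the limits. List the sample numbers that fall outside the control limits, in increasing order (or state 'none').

Compare each point to [10517.0, 10562.4]: sample 2 = 10570.5 > UCL; sample 3 = 10496.8 < LCL.

2, 3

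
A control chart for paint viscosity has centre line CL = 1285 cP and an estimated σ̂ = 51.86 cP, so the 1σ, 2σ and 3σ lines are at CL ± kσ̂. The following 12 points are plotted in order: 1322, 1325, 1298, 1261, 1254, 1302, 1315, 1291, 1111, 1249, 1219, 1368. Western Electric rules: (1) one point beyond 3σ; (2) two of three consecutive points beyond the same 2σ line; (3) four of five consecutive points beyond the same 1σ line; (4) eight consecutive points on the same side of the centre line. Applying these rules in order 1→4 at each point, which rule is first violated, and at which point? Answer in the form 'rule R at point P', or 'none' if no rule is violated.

Zone of each point (C = within 1σ̂, B = 1σ̂–2σ̂, A = 2σ̂–3σ̂, * = beyond 3σ̂; sign = side of CL): 1:+C, 2:+C, 3:+C, 4:-C, 5:-C, 6:+C, 7:+C, 8:+C, 9:-*, 10:-C, 11:-B, 12:+B
Rule 1 (one point beyond the 3σ limits) is satisfied at point 9.

rule 1 at point 9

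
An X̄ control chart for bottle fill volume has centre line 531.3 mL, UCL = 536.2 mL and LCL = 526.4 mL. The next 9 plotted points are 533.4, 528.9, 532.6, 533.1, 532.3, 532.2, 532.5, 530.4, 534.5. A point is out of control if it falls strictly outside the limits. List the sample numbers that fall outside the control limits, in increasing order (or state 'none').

none

All 9 points lie within [526.4, 536.2].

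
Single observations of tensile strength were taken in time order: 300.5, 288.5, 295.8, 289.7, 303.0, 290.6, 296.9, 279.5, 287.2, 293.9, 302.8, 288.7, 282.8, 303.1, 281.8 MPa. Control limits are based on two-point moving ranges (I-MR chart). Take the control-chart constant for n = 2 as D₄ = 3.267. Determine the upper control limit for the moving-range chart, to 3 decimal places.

Moving ranges: 12.0, 7.3, 6.1, 13.3, 12.4, 6.3, 17.4, 7.7, 6.7, 8.9, 14.1, 5.9, 20.3, 21.3; M̄R̄ = 159.7000 / 14 = 11.4071
UCL_MR = D₄·M̄R̄ = 3.267 × 11.4071 = 37.2671

37.267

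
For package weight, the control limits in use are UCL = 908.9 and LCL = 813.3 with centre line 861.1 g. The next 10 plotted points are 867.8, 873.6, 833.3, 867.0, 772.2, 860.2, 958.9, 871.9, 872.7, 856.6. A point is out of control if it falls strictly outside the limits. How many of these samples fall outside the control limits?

Compare each point to [813.3, 908.9]: sample 5 = 772.2 < LCL; sample 7 = 958.9 > UCL.

2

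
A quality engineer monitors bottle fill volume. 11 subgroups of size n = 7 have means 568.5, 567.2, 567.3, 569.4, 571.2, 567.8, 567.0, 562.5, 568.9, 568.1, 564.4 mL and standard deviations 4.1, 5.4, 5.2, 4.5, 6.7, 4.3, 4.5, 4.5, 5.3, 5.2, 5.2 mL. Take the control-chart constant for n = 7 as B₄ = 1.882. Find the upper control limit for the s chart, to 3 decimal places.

s̄ = (4.1 + 5.4 + 5.2 + 4.5 + 6.7 + 4.3 + 4.5 + 4.5 + 5.3 + 5.2 + 5.2) / 11 = 4.9909
UCL_s = B₄·s̄ = 1.882 × 4.9909 = 9.3929

9.393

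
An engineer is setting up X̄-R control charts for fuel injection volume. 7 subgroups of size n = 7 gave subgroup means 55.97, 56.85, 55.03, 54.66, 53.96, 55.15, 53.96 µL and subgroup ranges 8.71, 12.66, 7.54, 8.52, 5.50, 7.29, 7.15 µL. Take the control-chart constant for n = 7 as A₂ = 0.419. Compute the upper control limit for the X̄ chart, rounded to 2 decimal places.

58.52

X̄̄ = (55.97 + 56.85 + 55.03 + 54.66 + 53.96 + 55.15 + 53.96) / 7 = 385.5800 / 7 = 55.0829
R̄ = (8.71 + 12.66 + 7.54 + 8.52 + 5.50 + 7.29 + 7.15) / 7 = 57.3700 / 7 = 8.1957
UCL = X̄̄ + A₂·R̄ = 55.0829 + 0.419 × 8.1957 = 58.5169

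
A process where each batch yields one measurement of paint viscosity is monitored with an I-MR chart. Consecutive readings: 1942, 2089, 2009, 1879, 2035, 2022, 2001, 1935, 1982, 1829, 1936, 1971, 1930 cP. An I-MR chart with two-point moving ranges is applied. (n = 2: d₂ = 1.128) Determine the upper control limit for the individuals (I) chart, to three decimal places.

2186.899

X̄ = (1942 + 2089 + 2009 + 1879 + 2035 + 2022 + 2001 + 1935 + 1982 + 1829 + 1936 + 1971 + 1930) / 13 = 1966.1538
Moving ranges: 147, 80, 130, 156, 13, 21, 66, 47, 153, 107, 35, 41; M̄R̄ = 996.0000 / 12 = 83.0000
UCL = X̄ + 3·M̄R̄/d₂ = 1966.1538 + 3 × 83.0000 / 1.128 = 2186.8985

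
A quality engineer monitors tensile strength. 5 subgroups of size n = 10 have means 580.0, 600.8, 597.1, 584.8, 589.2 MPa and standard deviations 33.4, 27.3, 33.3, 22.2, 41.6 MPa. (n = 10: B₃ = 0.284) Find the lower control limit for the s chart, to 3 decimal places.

s̄ = (33.4 + 27.3 + 33.3 + 22.2 + 41.6) / 5 = 31.5600
LCL_s = B₃·s̄ = 0.284 × 31.5600 = 8.9630

8.963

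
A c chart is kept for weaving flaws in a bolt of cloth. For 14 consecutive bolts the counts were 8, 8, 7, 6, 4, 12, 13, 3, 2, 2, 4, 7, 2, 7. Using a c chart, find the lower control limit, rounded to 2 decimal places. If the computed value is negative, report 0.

0.00

c̄ = (8 + 8 + 7 + 6 + 4 + 12 + 13 + 3 + 2 + 2 + 4 + 7 + 2 + 7) / 14 = 85 / 14 = 6.0714
LCL = c̄ − 3√c̄ = 6.0714 − 3 × 2.4640 = -1.3207 → 0 (cannot be negative)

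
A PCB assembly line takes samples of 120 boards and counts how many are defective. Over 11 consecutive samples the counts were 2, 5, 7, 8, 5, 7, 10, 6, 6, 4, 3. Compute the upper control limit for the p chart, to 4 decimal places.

p̄ = Σdᵢ / (k·n) = 63 / (11 × 120) = 0.04773
UCL = p̄ + 3·√(p̄(1−p̄)/n) = 0.04773 + 3 × √(0.04773×0.95227/120) = 0.04773 + 3 × 0.01946 = 0.10611

0.1061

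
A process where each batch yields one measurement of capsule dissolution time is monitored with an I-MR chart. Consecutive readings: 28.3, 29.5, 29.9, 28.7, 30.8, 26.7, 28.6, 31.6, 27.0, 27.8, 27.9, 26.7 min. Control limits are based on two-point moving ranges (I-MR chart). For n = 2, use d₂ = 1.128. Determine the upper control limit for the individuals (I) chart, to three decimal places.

33.606

X̄ = (28.3 + 29.5 + 29.9 + 28.7 + 30.8 + 26.7 + 28.6 + 31.6 + 27.0 + 27.8 + 27.9 + 26.7) / 12 = 28.6250
Moving ranges: 1.2, 0.4, 1.2, 2.1, 4.1, 1.9, 3.0, 4.6, 0.8, 0.1, 1.2; M̄R̄ = 20.6000 / 11 = 1.8727
UCL = X̄ + 3·M̄R̄/d₂ = 28.6250 + 3 × 1.8727 / 1.128 = 33.6057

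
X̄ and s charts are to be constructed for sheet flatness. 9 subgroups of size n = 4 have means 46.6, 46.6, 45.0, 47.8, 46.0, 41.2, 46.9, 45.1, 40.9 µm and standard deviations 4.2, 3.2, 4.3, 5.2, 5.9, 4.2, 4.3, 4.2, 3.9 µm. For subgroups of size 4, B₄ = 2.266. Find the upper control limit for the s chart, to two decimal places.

s̄ = (4.2 + 3.2 + 4.3 + 5.2 + 5.9 + 4.2 + 4.3 + 4.2 + 3.9) / 9 = 4.3778
UCL_s = B₄·s̄ = 2.266 × 4.3778 = 9.9200

9.92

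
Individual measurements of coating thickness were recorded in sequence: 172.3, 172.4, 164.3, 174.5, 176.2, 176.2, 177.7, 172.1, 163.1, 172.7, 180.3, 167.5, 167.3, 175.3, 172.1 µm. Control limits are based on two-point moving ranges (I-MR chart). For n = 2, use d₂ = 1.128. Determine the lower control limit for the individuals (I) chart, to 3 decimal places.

X̄ = (172.3 + 172.4 + 164.3 + 174.5 + 176.2 + 176.2 + 177.7 + 172.1 + 163.1 + 172.7 + 180.3 + 167.5 + 167.3 + 175.3 + 172.1) / 15 = 172.2667
Moving ranges: 0.1, 8.1, 10.2, 1.7, 0.0, 1.5, 5.6, 9.0, 9.6, 7.6, 12.8, 0.2, 8.0, 3.2; M̄R̄ = 77.6000 / 14 = 5.5429
LCL = X̄ − 3·M̄R̄/d₂ = 172.2667 − 3 × 5.5429 / 1.128 = 157.5250

157.525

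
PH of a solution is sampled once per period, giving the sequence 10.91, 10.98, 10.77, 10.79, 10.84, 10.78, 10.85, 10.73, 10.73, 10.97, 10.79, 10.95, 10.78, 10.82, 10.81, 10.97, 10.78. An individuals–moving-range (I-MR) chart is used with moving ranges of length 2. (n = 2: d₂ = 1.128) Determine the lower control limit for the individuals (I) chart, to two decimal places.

X̄ = (10.91 + 10.98 + 10.77 + 10.79 + 10.84 + 10.78 + 10.85 + 10.73 + 10.73 + 10.97 + 10.79 + 10.95 + 10.78 + 10.82 + 10.81 + 10.97 + 10.78) / 17 = 10.8382
Moving ranges: 0.07, 0.21, 0.02, 0.05, 0.06, 0.07, 0.12, 0.00, 0.24, 0.18, 0.16, 0.17, 0.04, 0.01, 0.16, 0.19; M̄R̄ = 1.7500 / 16 = 0.1094
LCL = X̄ − 3·M̄R̄/d₂ = 10.8382 − 3 × 0.1094 / 1.128 = 10.5473

10.55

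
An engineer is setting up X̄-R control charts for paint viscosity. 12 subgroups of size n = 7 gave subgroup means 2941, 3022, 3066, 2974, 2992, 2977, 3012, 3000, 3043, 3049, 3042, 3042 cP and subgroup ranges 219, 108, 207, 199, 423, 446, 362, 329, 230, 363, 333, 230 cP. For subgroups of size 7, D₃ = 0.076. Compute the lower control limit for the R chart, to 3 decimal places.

21.844

R̄ = (219 + 108 + 207 + 199 + 423 + 446 + 362 + 329 + 230 + 363 + 333 + 230) / 12 = 3449.0000 / 12 = 287.4167
LCL_R = D₃·R̄ = 0.076 × 287.4167 = 21.8437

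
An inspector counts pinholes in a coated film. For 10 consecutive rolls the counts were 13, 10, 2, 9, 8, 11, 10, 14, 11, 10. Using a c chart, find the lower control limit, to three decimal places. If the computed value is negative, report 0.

0.409

c̄ = (13 + 10 + 2 + 9 + 8 + 11 + 10 + 14 + 11 + 10) / 10 = 98 / 10 = 9.8000
LCL = c̄ − 3√c̄ = 9.8000 − 3 × 3.1305 = 0.4085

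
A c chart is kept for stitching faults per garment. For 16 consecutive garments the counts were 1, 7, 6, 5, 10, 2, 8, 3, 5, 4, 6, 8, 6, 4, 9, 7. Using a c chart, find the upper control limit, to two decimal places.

12.84

c̄ = (1 + 7 + 6 + 5 + 10 + 2 + 8 + 3 + 5 + 4 + 6 + 8 + 6 + 4 + 9 + 7) / 16 = 91 / 16 = 5.6875
UCL = c̄ + 3√c̄ = 5.6875 + 3 × √5.6875 = 5.6875 + 3 × 2.3848 = 12.8420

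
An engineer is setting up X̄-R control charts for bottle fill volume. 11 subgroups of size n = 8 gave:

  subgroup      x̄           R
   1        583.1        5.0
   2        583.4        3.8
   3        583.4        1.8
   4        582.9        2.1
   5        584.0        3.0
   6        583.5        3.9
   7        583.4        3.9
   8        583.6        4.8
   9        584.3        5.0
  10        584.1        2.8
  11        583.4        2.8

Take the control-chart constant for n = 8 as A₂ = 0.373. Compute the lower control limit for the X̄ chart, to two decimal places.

X̄̄ = (583.1 + 583.4 + 583.4 + 582.9 + 584.0 + 583.5 + 583.4 + 583.6 + 584.3 + 584.1 + 583.4) / 11 = 6419.1000 / 11 = 583.5545
R̄ = (5.0 + 3.8 + 1.8 + 2.1 + 3.0 + 3.9 + 3.9 + 4.8 + 5.0 + 2.8 + 2.8) / 11 = 38.9000 / 11 = 3.5364
LCL = X̄̄ − A₂·R̄ = 583.5545 − 0.373 × 3.5364 = 582.2355

582.24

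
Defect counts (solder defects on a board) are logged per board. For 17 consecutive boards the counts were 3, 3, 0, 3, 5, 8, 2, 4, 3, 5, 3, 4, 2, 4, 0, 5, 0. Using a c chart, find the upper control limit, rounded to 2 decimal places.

c̄ = (3 + 3 + 0 + 3 + 5 + 8 + 2 + 4 + 3 + 5 + 3 + 4 + 2 + 4 + 0 + 5 + 0) / 17 = 54 / 17 = 3.1765
UCL = c̄ + 3√c̄ = 3.1765 + 3 × √3.1765 = 3.1765 + 3 × 1.7823 = 8.5233

8.52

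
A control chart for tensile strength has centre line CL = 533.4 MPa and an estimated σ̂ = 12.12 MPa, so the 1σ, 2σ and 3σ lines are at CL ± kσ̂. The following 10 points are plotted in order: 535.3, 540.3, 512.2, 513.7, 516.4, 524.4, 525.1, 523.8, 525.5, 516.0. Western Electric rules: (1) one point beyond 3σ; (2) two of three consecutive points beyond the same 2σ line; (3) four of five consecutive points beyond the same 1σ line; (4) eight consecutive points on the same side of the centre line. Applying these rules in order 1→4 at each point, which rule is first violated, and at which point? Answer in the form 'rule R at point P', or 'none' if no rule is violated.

Zone of each point (C = within 1σ̂, B = 1σ̂–2σ̂, A = 2σ̂–3σ̂, * = beyond 3σ̂; sign = side of CL): 1:+C, 2:+C, 3:-B, 4:-B, 5:-B, 6:-C, 7:-C, 8:-C, 9:-C, 10:-B
Rule 4 (eight consecutive points on the same side of the centre line) is satisfied at point 10.

rule 4 at point 10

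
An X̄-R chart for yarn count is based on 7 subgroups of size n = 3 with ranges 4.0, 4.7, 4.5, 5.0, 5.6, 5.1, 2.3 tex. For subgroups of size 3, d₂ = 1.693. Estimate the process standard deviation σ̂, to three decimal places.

2.633

R̄ = (4.0 + 4.7 + 4.5 + 5.0 + 5.6 + 5.1 + 2.3) / 7 = 4.4571
σ̂ = R̄ / d₂ = 4.4571 / 1.693 = 2.6327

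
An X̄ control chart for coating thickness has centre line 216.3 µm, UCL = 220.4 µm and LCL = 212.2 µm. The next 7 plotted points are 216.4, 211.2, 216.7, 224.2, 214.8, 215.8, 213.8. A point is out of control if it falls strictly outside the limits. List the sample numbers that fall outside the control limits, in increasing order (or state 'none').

Compare each point to [212.2, 220.4]: sample 2 = 211.2 < LCL; sample 4 = 224.2 > UCL.

2, 4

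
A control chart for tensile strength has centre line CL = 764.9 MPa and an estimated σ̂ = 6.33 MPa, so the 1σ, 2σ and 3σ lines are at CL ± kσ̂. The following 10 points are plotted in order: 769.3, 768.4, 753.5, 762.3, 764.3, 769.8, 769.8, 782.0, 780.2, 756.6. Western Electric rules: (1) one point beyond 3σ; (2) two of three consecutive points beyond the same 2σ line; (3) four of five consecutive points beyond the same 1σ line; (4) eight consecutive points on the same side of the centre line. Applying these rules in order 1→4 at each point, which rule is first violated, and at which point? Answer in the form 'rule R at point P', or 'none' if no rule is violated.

Zone of each point (C = within 1σ̂, B = 1σ̂–2σ̂, A = 2σ̂–3σ̂, * = beyond 3σ̂; sign = side of CL): 1:+C, 2:+C, 3:-B, 4:-C, 5:-C, 6:+C, 7:+C, 8:+A, 9:+A, 10:-B
Rule 2 (two of three consecutive points beyond the same 2σ limit) is satisfied at point 9.

rule 2 at point 9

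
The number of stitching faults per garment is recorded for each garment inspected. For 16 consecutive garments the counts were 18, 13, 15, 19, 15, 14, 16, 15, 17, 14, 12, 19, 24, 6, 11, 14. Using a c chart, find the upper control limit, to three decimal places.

c̄ = (18 + 13 + 15 + 19 + 15 + 14 + 16 + 15 + 17 + 14 + 12 + 19 + 24 + 6 + 11 + 14) / 16 = 242 / 16 = 15.1250
UCL = c̄ + 3√c̄ = 15.1250 + 3 × √15.1250 = 15.1250 + 3 × 3.8891 = 26.7923

26.792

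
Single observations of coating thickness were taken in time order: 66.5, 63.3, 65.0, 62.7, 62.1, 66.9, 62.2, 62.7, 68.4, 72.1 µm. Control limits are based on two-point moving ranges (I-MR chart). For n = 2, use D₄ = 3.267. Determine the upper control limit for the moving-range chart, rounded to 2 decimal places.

9.87

Moving ranges: 3.2, 1.7, 2.3, 0.6, 4.8, 4.7, 0.5, 5.7, 3.7; M̄R̄ = 27.2000 / 9 = 3.0222
UCL_MR = D₄·M̄R̄ = 3.267 × 3.0222 = 9.8736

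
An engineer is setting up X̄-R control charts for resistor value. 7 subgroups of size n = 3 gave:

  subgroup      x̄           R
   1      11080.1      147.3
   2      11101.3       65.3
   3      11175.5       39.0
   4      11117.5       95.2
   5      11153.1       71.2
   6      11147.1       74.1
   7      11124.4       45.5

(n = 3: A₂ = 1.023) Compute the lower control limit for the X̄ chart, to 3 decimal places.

11049.862

X̄̄ = (11080.1 + 11101.3 + 11175.5 + 11117.5 + 11153.1 + 11147.1 + 11124.4) / 7 = 77899.0000 / 7 = 11128.4286
R̄ = (147.3 + 65.3 + 39.0 + 95.2 + 71.2 + 74.1 + 45.5) / 7 = 537.6000 / 7 = 76.8000
LCL = X̄̄ − A₂·R̄ = 11128.4286 − 1.023 × 76.8000 = 11049.8622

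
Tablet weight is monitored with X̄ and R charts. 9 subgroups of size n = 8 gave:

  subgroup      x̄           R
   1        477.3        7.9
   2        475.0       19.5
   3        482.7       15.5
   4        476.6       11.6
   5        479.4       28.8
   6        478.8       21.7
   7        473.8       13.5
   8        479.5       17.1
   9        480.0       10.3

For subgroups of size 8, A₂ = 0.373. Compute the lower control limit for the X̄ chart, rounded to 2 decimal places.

X̄̄ = (477.3 + 475.0 + 482.7 + 476.6 + 479.4 + 478.8 + 473.8 + 479.5 + 480.0) / 9 = 4303.1000 / 9 = 478.1222
R̄ = (7.9 + 19.5 + 15.5 + 11.6 + 28.8 + 21.7 + 13.5 + 17.1 + 10.3) / 9 = 145.9000 / 9 = 16.2111
LCL = X̄̄ − A₂·R̄ = 478.1222 − 0.373 × 16.2111 = 472.0755

472.08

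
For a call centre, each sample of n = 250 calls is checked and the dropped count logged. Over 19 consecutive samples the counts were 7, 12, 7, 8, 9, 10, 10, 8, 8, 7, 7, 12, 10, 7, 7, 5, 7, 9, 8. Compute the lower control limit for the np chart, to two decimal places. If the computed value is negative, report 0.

0.00

p̄ = Σdᵢ / (k·n) = 158 / (19 × 250) = 0.03326
LCL = np̄ − 3·√(np̄(1−p̄)) = 8.3158 − 3 × 2.8353 = -0.1902 → 0 (negative, so LCL = 0)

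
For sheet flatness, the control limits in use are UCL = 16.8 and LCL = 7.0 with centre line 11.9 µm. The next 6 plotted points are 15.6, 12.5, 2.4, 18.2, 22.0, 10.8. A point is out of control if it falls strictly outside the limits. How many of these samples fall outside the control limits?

Compare each point to [7.0, 16.8]: sample 3 = 2.4 < LCL; sample 4 = 18.2 > UCL; sample 5 = 22.0 > UCL.

3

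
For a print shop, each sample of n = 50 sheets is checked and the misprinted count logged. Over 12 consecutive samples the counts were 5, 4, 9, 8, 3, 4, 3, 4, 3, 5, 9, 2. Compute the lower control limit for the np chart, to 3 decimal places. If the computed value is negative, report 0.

0.000

p̄ = Σdᵢ / (k·n) = 59 / (12 × 50) = 0.09833
LCL = np̄ − 3·√(np̄(1−p̄)) = 4.9167 − 3 × 2.1055 = -1.3999 → 0 (negative, so LCL = 0)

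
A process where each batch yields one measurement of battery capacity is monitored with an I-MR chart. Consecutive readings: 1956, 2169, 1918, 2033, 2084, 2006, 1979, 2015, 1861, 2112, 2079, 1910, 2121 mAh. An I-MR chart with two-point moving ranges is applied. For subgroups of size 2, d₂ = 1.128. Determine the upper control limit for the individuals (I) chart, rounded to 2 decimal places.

X̄ = (1956 + 2169 + 1918 + 2033 + 2084 + 2006 + 1979 + 2015 + 1861 + 2112 + 2079 + 1910 + 2121) / 13 = 2018.6923
Moving ranges: 213, 251, 115, 51, 78, 27, 36, 154, 251, 33, 169, 211; M̄R̄ = 1589.0000 / 12 = 132.4167
UCL = X̄ + 3·M̄R̄/d₂ = 2018.6923 + 3 × 132.4167 / 1.128 = 2370.8643

2370.86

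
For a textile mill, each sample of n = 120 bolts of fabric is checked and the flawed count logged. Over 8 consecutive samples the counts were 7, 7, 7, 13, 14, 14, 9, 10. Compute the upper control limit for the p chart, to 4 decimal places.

0.1605

p̄ = Σdᵢ / (k·n) = 81 / (8 × 120) = 0.08438
UCL = p̄ + 3·√(p̄(1−p̄)/n) = 0.08438 + 3 × √(0.08438×0.91563/120) = 0.08438 + 3 × 0.02537 = 0.16049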